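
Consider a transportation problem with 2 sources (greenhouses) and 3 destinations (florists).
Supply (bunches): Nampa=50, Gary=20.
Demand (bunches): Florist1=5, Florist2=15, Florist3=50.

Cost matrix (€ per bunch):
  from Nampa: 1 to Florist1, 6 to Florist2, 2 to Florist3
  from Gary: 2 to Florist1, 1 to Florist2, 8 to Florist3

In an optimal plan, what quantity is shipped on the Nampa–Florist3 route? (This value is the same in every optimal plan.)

50

Solving gives:
  Nampa to Florist3: 50 × €2 = €100
  Gary to Florist1: 5 × €2 = €10
  Gary to Florist2: 15 × €1 = €15
Total cost = €125.
So Nampa→Florist3 carries 50 bunches.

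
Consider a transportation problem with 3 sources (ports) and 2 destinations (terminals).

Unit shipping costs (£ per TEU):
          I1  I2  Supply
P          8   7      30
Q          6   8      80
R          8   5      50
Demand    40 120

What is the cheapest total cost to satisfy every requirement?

A cheapest plan:
  P–I2: 30 × £7 = £210
  Q–I1: 40 × £6 = £240
  Q–I2: 40 × £8 = £320
  R–I2: 50 × £5 = £250
Total = 210 + 240 + 320 + 250 = £1020.

1020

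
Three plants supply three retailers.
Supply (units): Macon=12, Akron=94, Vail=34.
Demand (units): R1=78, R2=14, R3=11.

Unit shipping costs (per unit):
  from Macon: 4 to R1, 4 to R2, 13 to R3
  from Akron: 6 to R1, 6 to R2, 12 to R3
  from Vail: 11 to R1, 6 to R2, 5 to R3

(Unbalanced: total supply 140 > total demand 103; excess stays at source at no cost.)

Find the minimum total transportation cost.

583

One minimum-cost allocation:
  Macon to R2: 12 × 4 = 48
  Akron to R1: 78 × 6 = 468
  Akron to R2: 2 × 6 = 12
  Vail to R3: 11 × 5 = 55
Total = 48 + 468 + 12 + 55 = 583.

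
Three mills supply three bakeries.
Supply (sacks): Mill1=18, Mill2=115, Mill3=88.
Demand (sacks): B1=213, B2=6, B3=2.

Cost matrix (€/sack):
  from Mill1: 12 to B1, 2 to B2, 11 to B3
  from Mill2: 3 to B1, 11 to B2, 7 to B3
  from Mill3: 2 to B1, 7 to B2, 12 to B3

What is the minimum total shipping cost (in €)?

675

An optimal shipping plan:
  Mill1→B1: 10 × €12 = €120
  Mill1→B2: 6 × €2 = €12
  Mill1→B3: 2 × €11 = €22
  Mill2→B1: 115 × €3 = €345
  Mill3→B1: 88 × €2 = €176
Total = 120 + 12 + 22 + 345 + 176 = €675.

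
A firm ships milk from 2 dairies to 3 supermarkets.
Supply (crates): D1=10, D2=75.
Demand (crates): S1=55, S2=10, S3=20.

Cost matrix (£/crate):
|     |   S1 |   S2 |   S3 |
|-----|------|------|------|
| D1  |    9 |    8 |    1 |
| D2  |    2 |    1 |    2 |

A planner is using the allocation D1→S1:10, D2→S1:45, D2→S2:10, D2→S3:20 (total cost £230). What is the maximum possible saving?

Current plan cost = 10·9 + 45·2 + 10·1 + 20·2 = £230.
Optimal plan:
  D1->S3: 10 crates
  D2->S1: 55 crates
  D2->S2: 10 crates
  D2->S3: 10 crates
Optimal cost = £150.
Saving = 230 − 150 = £80.

80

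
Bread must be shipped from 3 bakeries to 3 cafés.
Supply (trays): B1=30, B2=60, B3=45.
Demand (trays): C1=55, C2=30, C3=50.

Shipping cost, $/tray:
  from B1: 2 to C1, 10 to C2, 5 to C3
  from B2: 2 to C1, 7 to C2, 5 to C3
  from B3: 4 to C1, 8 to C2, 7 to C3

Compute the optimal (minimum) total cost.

One minimum-cost allocation:
  B1–C3: 30 × $5 = $150
  B2–C1: 40 × $2 = $80
  B2–C3: 20 × $5 = $100
  B3–C1: 15 × $4 = $60
  B3–C2: 30 × $8 = $240
Total = 150 + 80 + 100 + 60 + 240 = $630.

630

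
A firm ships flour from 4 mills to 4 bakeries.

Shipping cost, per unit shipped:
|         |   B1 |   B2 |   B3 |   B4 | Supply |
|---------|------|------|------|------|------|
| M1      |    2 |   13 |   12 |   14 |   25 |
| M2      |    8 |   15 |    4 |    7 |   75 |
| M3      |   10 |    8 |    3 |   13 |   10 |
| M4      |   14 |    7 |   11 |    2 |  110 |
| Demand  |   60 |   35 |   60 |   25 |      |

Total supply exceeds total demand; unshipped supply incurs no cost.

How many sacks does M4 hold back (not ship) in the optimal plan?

An optimal plan:
  M1–B1: 25 × 2 = 50
  M2–B1: 25 × 8 = 200
  M2–B3: 50 × 4 = 200
  M3–B3: 10 × 3 = 30
  M4–B1: 10 × 14 = 140
  M4–B2: 35 × 7 = 245
  M4–B4: 25 × 2 = 50
Total cost = 915.
M4 ships 70 of its 110, leaving 40.

40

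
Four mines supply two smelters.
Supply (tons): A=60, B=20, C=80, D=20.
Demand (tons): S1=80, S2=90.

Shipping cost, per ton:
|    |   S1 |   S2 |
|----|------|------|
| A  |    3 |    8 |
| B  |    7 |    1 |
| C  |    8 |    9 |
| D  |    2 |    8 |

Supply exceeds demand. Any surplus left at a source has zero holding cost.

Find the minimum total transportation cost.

870

Optimal allocation:
  A->S1: 60 × 3 = 180
  B->S2: 20 × 1 = 20
  C->S2: 70 × 9 = 630
  D->S1: 20 × 2 = 40
Total = 180 + 20 + 630 + 40 = 870.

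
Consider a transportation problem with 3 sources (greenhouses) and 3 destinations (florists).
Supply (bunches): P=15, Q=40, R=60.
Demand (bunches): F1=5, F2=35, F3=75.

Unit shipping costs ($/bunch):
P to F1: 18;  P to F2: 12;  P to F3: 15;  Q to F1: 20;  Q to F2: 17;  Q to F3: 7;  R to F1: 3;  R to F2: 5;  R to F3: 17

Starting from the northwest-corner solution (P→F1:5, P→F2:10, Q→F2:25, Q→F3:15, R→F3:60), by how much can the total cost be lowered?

725

Current plan cost = 5·18 + 10·12 + 25·17 + 15·7 + 60·17 = $1760.
Optimal plan:
  P–F3: 15 × $15 = $225
  Q–F3: 40 × $7 = $280
  R–F1: 5 × $3 = $15
  R–F2: 35 × $5 = $175
  R–F3: 20 × $17 = $340
Optimal cost = $1035.
Saving = 1760 − 1035 = $725.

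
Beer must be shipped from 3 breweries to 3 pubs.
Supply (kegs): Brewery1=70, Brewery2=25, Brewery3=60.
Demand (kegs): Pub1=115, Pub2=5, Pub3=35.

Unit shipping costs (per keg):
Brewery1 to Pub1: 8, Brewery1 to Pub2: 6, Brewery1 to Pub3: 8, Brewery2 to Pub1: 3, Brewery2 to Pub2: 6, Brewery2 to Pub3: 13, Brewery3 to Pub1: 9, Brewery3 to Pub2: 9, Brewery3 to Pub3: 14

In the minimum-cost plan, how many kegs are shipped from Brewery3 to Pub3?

Optimal shipments:
  Brewery1–Pub1: 30 kegs
  Brewery1–Pub2: 5 kegs
  Brewery1–Pub3: 35 kegs
  Brewery2–Pub1: 25 kegs
  Brewery3–Pub1: 60 kegs
Total cost = 1165.
The route Brewery3→Pub3 is not used.

0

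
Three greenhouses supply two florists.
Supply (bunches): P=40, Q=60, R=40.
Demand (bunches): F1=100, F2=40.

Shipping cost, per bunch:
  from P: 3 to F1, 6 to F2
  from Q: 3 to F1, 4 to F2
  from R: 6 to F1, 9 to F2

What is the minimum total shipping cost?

580

An optimal shipping plan:
  P->F1: 40 bunches
  Q->F1: 20 bunches
  Q->F2: 40 bunches
  R->F1: 40 bunches
Total cost = 580.
(Supply check: P ships 40; Q ships 60; R ships 40.)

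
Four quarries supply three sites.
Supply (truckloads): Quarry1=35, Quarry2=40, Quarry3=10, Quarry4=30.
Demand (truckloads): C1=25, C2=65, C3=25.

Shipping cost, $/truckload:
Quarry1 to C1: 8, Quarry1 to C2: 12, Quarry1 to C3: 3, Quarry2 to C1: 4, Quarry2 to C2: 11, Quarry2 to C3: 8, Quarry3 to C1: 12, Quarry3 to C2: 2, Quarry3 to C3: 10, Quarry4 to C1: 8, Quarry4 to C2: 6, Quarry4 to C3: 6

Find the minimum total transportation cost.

One minimum-cost allocation:
  Quarry1→C2: 10 × $12 = $120
  Quarry1→C3: 25 × $3 = $75
  Quarry2→C1: 25 × $4 = $100
  Quarry2→C2: 15 × $11 = $165
  Quarry3→C2: 10 × $2 = $20
  Quarry4→C2: 30 × $6 = $180
Total = 120 + 75 + 100 + 165 + 20 + 180 = $660.

660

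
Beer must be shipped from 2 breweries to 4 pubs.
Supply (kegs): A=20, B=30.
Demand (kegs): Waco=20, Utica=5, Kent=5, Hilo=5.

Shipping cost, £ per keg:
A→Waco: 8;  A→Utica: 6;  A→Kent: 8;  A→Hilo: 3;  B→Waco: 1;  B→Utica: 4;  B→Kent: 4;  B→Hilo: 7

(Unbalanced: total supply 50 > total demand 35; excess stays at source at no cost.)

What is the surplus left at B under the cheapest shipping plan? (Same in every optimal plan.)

0

An optimal plan:
  A->Hilo: 5 × £3 = £15
  B->Waco: 20 × £1 = £20
  B->Utica: 5 × £4 = £20
  B->Kent: 5 × £4 = £20
Total cost = £75.
B ships 30 of its 30, leaving 0.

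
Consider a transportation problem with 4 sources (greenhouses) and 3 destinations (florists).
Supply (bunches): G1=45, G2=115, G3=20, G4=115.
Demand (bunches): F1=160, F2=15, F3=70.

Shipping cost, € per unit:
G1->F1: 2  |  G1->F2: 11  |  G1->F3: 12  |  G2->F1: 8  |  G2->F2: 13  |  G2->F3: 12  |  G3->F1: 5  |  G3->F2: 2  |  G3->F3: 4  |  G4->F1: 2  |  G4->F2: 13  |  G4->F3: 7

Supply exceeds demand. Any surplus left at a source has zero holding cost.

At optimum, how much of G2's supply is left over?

An optimal plan:
  G1->F1: 45 bunches
  G2->F3: 65 bunches
  G3->F2: 15 bunches
  G3->F3: 5 bunches
  G4->F1: 115 bunches
Total cost = €1150.
G2 ships 65 of its 115, leaving 50.

50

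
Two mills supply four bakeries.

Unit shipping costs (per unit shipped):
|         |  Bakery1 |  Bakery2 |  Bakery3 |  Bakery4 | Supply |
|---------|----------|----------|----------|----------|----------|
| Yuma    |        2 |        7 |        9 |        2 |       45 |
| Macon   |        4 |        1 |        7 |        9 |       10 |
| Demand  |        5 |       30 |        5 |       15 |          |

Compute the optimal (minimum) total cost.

A cheapest plan:
  Yuma→Bakery1: 5 × 2 = 10
  Yuma→Bakery2: 20 × 7 = 140
  Yuma→Bakery3: 5 × 9 = 45
  Yuma→Bakery4: 15 × 2 = 30
  Macon→Bakery2: 10 × 1 = 10
Total = 10 + 140 + 45 + 30 + 10 = 235.
(Supply check: Yuma ships 45; Macon ships 10.)

235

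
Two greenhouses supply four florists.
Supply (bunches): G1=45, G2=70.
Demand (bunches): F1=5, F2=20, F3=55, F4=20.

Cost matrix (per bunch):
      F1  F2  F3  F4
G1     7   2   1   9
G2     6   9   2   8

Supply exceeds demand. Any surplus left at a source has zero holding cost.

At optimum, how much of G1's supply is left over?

0

An optimal plan:
  G1->F2: 20 bunches
  G1->F3: 25 bunches
  G2->F1: 5 bunches
  G2->F3: 30 bunches
  G2->F4: 20 bunches
Total cost = 315.
G1 ships 45 of its 45, leaving 0.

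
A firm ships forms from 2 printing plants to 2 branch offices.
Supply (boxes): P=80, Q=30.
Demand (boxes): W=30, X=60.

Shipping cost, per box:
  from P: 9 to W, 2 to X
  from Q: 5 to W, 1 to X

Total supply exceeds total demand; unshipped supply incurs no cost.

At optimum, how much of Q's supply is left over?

Minimum-cost shipments:
  P–X: 60 boxes
  Q–W: 30 boxes
Total cost = 270.
Q ships 30 of its 30, leaving 0.

0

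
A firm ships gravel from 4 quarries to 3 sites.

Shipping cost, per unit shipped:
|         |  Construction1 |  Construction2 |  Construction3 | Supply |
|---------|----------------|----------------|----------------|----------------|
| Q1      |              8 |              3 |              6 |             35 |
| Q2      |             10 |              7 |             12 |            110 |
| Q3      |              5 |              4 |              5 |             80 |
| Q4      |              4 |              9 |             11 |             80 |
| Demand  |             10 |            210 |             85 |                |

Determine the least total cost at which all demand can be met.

1955

Optimal allocation:
  Q1–Construction2: 35 × 3 = 105
  Q2–Construction2: 110 × 7 = 770
  Q3–Construction3: 80 × 5 = 400
  Q4–Construction1: 10 × 4 = 40
  Q4–Construction2: 65 × 9 = 585
  Q4–Construction3: 5 × 11 = 55
Total = 105 + 770 + 400 + 40 + 585 + 55 = 1955.
(Supply check: Q1 ships 35; Q2 ships 110; Q3 ships 80; Q4 ships 80.)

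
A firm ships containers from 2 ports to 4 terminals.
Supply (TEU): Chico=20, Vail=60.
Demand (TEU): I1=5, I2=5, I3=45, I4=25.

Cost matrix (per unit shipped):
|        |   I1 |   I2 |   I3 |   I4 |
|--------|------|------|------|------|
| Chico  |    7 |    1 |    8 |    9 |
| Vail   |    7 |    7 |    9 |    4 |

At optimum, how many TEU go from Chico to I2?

5

Optimal shipments:
  Chico→I2: 5 × 1 = 5
  Chico→I3: 15 × 8 = 120
  Vail→I1: 5 × 7 = 35
  Vail→I3: 30 × 9 = 270
  Vail→I4: 25 × 4 = 100
Total cost = 530.
So Chico→I2 carries 5 TEU.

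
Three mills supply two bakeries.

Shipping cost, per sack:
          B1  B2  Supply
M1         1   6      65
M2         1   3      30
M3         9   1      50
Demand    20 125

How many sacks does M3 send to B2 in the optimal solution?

Solving gives:
  M1->B1: 20 × 1 = 20
  M1->B2: 45 × 6 = 270
  M2->B2: 30 × 3 = 90
  M3->B2: 50 × 1 = 50
Total cost = 430.
So M3→B2 carries 50 sacks.

50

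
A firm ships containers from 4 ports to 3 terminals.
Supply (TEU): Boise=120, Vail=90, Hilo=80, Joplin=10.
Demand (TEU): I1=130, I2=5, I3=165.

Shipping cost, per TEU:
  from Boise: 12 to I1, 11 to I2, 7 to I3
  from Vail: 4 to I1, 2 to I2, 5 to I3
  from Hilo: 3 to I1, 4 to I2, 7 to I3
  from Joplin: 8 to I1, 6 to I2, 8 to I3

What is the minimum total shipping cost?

Optimal allocation:
  Boise→I3: 120 × 7 = 840
  Vail→I1: 50 × 4 = 200
  Vail→I2: 5 × 2 = 10
  Vail→I3: 35 × 5 = 175
  Hilo→I1: 80 × 3 = 240
  Joplin→I3: 10 × 8 = 80
Total = 840 + 200 + 10 + 175 + 240 + 80 = 1545.

1545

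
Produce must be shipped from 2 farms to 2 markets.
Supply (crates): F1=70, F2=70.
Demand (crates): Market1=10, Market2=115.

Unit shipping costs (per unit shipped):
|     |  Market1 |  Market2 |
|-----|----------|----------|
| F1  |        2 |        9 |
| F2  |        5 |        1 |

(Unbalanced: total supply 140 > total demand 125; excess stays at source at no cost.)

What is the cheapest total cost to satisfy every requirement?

A cheapest plan:
  F1–Market1: 10 × 2 = 20
  F1–Market2: 45 × 9 = 405
  F2–Market2: 70 × 1 = 70
Total = 20 + 405 + 70 = 495.
(Supply check: F1 ships 55; F2 ships 70.)

495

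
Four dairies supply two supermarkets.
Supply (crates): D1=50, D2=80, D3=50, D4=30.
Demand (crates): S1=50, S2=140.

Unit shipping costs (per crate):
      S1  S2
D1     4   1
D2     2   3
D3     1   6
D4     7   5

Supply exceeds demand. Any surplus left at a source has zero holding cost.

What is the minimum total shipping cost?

390

An optimal shipping plan:
  D1->S2: 50 × 1 = 50
  D2->S2: 80 × 3 = 240
  D3->S1: 50 × 1 = 50
  D4->S2: 10 × 5 = 50
Total = 50 + 240 + 50 + 50 = 390.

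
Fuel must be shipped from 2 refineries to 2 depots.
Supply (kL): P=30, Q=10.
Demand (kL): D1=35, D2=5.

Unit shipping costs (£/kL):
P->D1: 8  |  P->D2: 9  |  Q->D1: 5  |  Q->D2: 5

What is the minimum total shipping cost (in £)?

290

One minimum-cost allocation:
  P–D1: 30 kL
  Q–D1: 5 kL
  Q–D2: 5 kL
Total cost = £290.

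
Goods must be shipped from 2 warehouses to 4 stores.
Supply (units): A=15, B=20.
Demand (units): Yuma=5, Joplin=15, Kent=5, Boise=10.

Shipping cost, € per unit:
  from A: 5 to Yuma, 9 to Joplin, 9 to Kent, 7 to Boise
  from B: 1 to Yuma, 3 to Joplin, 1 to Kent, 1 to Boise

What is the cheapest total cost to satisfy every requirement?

145

An optimal shipping plan:
  A->Yuma: 5 × €5 = €25
  A->Joplin: 10 × €9 = €90
  B->Joplin: 5 × €3 = €15
  B->Kent: 5 × €1 = €5
  B->Boise: 10 × €1 = €10
Total = 25 + 90 + 15 + 5 + 10 = €145.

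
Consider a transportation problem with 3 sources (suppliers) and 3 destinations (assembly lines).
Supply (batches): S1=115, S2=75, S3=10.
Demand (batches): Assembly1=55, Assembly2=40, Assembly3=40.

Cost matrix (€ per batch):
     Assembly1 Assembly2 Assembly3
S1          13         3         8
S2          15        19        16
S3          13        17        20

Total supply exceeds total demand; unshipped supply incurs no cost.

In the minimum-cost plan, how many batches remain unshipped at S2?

An optimal plan:
  S1 to Assembly1: 35 batches
  S1 to Assembly2: 40 batches
  S1 to Assembly3: 40 batches
  S2 to Assembly1: 10 batches
  S3 to Assembly1: 10 batches
Total cost = €1175.
S2 ships 10 of its 75, leaving 65.

65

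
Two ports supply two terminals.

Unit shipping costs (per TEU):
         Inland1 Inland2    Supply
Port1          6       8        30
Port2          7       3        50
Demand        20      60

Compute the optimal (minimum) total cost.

Optimal allocation:
  Port1–Inland1: 20 × 6 = 120
  Port1–Inland2: 10 × 8 = 80
  Port2–Inland2: 50 × 3 = 150
Total = 120 + 80 + 150 = 350.
(Supply check: Port1 ships 30; Port2 ships 50.)

350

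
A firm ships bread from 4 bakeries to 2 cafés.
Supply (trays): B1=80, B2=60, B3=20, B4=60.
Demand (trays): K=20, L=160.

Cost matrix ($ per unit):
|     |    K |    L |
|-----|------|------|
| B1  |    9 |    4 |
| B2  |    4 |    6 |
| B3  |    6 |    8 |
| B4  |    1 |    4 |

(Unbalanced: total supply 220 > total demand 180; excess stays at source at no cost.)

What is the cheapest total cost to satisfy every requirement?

A cheapest plan:
  B1→L: 80 × $4 = $320
  B2→L: 40 × $6 = $240
  B4→K: 20 × $1 = $20
  B4→L: 40 × $4 = $160
Total = 320 + 240 + 20 + 160 = $740.
(Supply check: B1 ships 80; B2 ships 40; B3 ships 0; B4 ships 60.)

740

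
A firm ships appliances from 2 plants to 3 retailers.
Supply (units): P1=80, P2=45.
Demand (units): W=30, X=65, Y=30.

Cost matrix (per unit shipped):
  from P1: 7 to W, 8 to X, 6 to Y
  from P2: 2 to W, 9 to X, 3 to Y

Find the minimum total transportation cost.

715

An optimal shipping plan:
  P1->X: 65 × 8 = 520
  P1->Y: 15 × 6 = 90
  P2->W: 30 × 2 = 60
  P2->Y: 15 × 3 = 45
Total = 520 + 90 + 60 + 45 = 715.
(Supply check: P1 ships 80; P2 ships 45.)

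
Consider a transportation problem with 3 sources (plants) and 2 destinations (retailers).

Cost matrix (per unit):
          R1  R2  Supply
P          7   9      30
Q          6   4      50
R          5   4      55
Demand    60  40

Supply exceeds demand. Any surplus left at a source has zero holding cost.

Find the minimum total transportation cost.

465

Optimal allocation:
  Q->R1: 5 units
  Q->R2: 40 units
  R->R1: 55 units
Total cost = 465.
(Supply check: P ships 0; Q ships 45; R ships 55.)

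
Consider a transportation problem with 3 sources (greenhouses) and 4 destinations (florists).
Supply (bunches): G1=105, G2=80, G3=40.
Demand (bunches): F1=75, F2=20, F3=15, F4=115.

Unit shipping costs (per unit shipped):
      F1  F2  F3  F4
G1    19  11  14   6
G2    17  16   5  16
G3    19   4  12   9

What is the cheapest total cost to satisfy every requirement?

2170

Optimal allocation:
  G1–F4: 105 × 6 = 630
  G2–F1: 65 × 17 = 1105
  G2–F3: 15 × 5 = 75
  G3–F1: 10 × 19 = 190
  G3–F2: 20 × 4 = 80
  G3–F4: 10 × 9 = 90
Total = 630 + 1105 + 75 + 190 + 80 + 90 = 2170.
(Supply check: G1 ships 105; G2 ships 80; G3 ships 40.)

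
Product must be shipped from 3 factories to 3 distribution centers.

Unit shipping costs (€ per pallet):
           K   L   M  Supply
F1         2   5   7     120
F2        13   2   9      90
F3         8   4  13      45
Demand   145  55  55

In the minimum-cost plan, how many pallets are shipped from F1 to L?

0

The minimum-cost plan:
  F1->K: 120 × €2 = €240
  F2->L: 35 × €2 = €70
  F2->M: 55 × €9 = €495
  F3->K: 25 × €8 = €200
  F3->L: 20 × €4 = €80
Total cost = €1085.
The route F1→L is not used.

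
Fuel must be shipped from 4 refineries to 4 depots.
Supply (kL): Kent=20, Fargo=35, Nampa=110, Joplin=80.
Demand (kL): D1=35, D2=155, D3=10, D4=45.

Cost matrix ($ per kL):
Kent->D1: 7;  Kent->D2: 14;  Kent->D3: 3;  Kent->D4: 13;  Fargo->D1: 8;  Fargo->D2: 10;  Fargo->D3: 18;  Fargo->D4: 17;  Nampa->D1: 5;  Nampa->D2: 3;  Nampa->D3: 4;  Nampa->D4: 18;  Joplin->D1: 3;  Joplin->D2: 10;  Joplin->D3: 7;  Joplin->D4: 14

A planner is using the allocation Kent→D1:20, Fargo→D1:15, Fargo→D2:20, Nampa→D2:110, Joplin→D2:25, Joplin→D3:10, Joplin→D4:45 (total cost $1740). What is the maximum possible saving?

205

Current plan cost = 20·7 + 15·8 + 20·10 + 110·3 + 25·10 + 10·7 + 45·14 = $1740.
Optimal plan:
  Kent->D3: 10 × $3 = $30
  Kent->D4: 10 × $13 = $130
  Fargo->D2: 35 × $10 = $350
  Nampa->D2: 110 × $3 = $330
  Joplin->D1: 35 × $3 = $105
  Joplin->D2: 10 × $10 = $100
  Joplin->D4: 35 × $14 = $490
Optimal cost = $1535.
Saving = 1740 − 1535 = $205.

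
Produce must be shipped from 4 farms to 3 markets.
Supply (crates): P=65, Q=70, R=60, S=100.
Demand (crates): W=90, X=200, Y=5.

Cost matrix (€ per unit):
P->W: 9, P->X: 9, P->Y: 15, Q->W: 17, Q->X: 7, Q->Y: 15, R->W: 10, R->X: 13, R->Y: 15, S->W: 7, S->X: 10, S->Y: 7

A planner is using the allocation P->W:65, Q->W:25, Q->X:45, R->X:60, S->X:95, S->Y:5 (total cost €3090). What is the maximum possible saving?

Current plan cost = 65·9 + 25·17 + 45·7 + 60·13 + 95·10 + 5·7 = €3090.
Optimal plan:
  P to X: 65 crates
  Q to X: 70 crates
  R to W: 60 crates
  S to W: 30 crates
  S to X: 65 crates
  S to Y: 5 crates
Optimal cost = €2570.
Saving = 3090 − 2570 = €520.

520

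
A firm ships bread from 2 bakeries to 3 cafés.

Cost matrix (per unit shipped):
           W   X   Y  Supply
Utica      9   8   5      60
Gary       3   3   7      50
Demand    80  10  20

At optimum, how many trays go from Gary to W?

50

Solving gives:
  Utica–W: 30 × 9 = 270
  Utica–X: 10 × 8 = 80
  Utica–Y: 20 × 5 = 100
  Gary–W: 50 × 3 = 150
Total cost = 600.
So Gary→W carries 50 trays.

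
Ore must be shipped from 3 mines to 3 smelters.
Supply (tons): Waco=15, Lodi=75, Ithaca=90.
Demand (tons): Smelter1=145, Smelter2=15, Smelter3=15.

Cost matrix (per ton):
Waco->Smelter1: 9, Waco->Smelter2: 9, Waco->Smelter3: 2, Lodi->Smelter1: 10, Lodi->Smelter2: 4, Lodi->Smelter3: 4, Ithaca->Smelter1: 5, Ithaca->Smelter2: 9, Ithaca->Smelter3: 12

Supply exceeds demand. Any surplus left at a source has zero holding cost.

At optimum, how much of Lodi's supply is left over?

Minimum-cost shipments:
  Waco–Smelter3: 15 × 2 = 30
  Lodi–Smelter1: 55 × 10 = 550
  Lodi–Smelter2: 15 × 4 = 60
  Ithaca–Smelter1: 90 × 5 = 450
Total cost = 1090.
Lodi ships 70 of its 75, leaving 5.

5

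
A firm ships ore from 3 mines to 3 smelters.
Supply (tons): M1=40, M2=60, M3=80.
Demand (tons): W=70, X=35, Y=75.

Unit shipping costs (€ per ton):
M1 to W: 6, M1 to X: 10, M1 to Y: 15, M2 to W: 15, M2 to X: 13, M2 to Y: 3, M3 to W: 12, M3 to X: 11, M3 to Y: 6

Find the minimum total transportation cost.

One minimum-cost allocation:
  M1 to W: 40 × €6 = €240
  M2 to Y: 60 × €3 = €180
  M3 to W: 30 × €12 = €360
  M3 to X: 35 × €11 = €385
  M3 to Y: 15 × €6 = €90
Total = 240 + 180 + 360 + 385 + 90 = €1255.
(Supply check: M1 ships 40; M2 ships 60; M3 ships 80.)

1255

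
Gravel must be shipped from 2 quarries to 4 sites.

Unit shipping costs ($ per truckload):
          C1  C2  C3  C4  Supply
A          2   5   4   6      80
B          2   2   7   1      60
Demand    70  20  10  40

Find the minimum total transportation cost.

One minimum-cost allocation:
  A→C1: 70 × $2 = $140
  A→C3: 10 × $4 = $40
  B→C2: 20 × $2 = $40
  B→C4: 40 × $1 = $40
Total = 140 + 40 + 40 + 40 = $260.

260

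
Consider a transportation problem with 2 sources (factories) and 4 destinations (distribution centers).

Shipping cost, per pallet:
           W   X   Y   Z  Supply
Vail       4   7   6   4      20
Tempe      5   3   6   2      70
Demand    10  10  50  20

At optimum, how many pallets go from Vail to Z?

The minimum-cost plan:
  Vail–W: 10 × 4 = 40
  Vail–Y: 10 × 6 = 60
  Tempe–X: 10 × 3 = 30
  Tempe–Y: 40 × 6 = 240
  Tempe–Z: 20 × 2 = 40
Total cost = 410.
The route Vail→Z is not used.

0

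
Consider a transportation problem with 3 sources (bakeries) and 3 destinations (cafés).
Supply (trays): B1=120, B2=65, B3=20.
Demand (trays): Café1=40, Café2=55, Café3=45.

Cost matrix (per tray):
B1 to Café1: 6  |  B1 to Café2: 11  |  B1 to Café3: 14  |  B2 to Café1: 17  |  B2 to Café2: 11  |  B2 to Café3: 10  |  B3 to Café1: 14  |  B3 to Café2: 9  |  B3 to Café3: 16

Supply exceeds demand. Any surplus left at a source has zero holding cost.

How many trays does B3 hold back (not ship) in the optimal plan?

Minimum-cost shipments:
  B1 to Café1: 40 × 6 = 240
  B1 to Café2: 35 × 11 = 385
  B2 to Café3: 45 × 10 = 450
  B3 to Café2: 20 × 9 = 180
Total cost = 1255.
B3 ships 20 of its 20, leaving 0.

0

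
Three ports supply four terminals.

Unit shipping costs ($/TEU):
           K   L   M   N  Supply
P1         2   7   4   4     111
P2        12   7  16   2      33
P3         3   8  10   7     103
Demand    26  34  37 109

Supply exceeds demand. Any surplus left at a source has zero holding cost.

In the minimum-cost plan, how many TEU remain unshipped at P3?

41

Minimum-cost shipments:
  P1->M: 37 × $4 = $148
  P1->N: 74 × $4 = $296
  P2->N: 33 × $2 = $66
  P3->K: 26 × $3 = $78
  P3->L: 34 × $8 = $272
  P3->N: 2 × $7 = $14
Total cost = $874.
P3 ships 62 of its 103, leaving 41.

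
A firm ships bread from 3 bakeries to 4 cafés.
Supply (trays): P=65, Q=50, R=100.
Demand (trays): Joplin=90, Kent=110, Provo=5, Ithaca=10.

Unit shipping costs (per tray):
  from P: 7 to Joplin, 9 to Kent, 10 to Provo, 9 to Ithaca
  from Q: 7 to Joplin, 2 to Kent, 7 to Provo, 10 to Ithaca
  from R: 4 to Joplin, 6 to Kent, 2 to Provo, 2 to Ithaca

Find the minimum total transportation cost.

1045

One minimum-cost allocation:
  P→Joplin: 5 × 7 = 35
  P→Kent: 60 × 9 = 540
  Q→Kent: 50 × 2 = 100
  R→Joplin: 85 × 4 = 340
  R→Provo: 5 × 2 = 10
  R→Ithaca: 10 × 2 = 20
Total = 35 + 540 + 100 + 340 + 10 + 20 = 1045.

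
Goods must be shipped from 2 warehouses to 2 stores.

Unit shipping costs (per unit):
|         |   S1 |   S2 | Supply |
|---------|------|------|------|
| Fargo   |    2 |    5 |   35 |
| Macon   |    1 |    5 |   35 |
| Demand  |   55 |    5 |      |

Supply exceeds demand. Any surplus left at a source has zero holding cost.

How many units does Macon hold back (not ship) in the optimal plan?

0

An optimal plan:
  Fargo to S1: 20 × 2 = 40
  Fargo to S2: 5 × 5 = 25
  Macon to S1: 35 × 1 = 35
Total cost = 100.
Macon ships 35 of its 35, leaving 0.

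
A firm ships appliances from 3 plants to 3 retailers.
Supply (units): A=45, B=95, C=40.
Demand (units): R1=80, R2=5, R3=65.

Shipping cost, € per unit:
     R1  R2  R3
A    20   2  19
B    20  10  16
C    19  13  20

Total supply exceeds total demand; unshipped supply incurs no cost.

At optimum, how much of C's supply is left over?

Minimum-cost shipments:
  A to R1: 10 × €20 = €200
  A to R2: 5 × €2 = €10
  B to R1: 30 × €20 = €600
  B to R3: 65 × €16 = €1040
  C to R1: 40 × €19 = €760
Total cost = €2610.
C ships 40 of its 40, leaving 0.

0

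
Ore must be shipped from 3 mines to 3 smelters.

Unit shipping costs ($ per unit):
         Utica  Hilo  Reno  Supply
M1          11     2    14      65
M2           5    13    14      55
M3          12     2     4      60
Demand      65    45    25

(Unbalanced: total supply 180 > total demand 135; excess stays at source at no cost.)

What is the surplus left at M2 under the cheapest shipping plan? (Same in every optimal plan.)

Minimum-cost shipments:
  M1→Utica: 10 × $11 = $110
  M1→Hilo: 45 × $2 = $90
  M2→Utica: 55 × $5 = $275
  M3→Reno: 25 × $4 = $100
Total cost = $575.
M2 ships 55 of its 55, leaving 0.

0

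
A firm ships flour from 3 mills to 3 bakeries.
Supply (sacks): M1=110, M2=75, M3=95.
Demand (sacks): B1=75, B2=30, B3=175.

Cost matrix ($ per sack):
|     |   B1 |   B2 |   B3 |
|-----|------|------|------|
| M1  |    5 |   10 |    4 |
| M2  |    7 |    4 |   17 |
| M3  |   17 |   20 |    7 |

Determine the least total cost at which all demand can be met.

1570

Optimal allocation:
  M1 to B1: 30 × $5 = $150
  M1 to B3: 80 × $4 = $320
  M2 to B1: 45 × $7 = $315
  M2 to B2: 30 × $4 = $120
  M3 to B3: 95 × $7 = $665
Total = 150 + 320 + 315 + 120 + 665 = $1570.
(Supply check: M1 ships 110; M2 ships 75; M3 ships 95.)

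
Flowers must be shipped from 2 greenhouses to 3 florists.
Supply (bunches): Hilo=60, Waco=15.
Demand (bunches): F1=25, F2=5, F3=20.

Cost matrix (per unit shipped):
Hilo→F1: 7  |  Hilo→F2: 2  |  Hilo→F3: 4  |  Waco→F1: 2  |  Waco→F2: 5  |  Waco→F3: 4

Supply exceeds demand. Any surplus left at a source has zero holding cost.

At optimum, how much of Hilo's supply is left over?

25

An optimal plan:
  Hilo->F1: 10 bunches
  Hilo->F2: 5 bunches
  Hilo->F3: 20 bunches
  Waco->F1: 15 bunches
Total cost = 190.
Hilo ships 35 of its 60, leaving 25.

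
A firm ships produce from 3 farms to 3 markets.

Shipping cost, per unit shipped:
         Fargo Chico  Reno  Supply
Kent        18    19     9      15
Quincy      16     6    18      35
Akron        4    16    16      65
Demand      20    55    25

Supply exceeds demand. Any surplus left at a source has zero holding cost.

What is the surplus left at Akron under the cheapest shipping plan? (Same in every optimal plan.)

Minimum-cost shipments:
  Kent–Reno: 15 × 9 = 135
  Quincy–Chico: 35 × 6 = 210
  Akron–Fargo: 20 × 4 = 80
  Akron–Chico: 20 × 16 = 320
  Akron–Reno: 10 × 16 = 160
Total cost = 905.
Akron ships 50 of its 65, leaving 15.

15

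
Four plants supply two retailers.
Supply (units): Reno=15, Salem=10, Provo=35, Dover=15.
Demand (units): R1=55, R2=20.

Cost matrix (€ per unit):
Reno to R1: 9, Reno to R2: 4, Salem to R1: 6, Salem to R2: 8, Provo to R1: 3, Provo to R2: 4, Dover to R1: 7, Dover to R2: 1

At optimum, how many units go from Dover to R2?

15

The minimum-cost plan:
  Reno->R1: 10 × €9 = €90
  Reno->R2: 5 × €4 = €20
  Salem->R1: 10 × €6 = €60
  Provo->R1: 35 × €3 = €105
  Dover->R2: 15 × €1 = €15
Total cost = €290.
So Dover→R2 carries 15 units.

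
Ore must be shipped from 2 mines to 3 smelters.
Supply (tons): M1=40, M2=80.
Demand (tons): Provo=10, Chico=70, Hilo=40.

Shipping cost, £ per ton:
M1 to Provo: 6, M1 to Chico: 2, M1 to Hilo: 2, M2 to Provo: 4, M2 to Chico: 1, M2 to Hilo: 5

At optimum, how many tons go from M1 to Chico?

Optimal shipments:
  M1→Hilo: 40 × £2 = £80
  M2→Provo: 10 × £4 = £40
  M2→Chico: 70 × £1 = £70
Total cost = £190.
The route M1→Chico is not used.

0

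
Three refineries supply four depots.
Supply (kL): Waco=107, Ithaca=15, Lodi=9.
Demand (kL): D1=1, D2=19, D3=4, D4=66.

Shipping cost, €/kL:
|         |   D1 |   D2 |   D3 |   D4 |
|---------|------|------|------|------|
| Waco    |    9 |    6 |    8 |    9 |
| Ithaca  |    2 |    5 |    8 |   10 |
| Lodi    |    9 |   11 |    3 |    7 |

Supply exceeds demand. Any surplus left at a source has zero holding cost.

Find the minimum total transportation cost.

698

A cheapest plan:
  Waco to D2: 5 × €6 = €30
  Waco to D4: 61 × €9 = €549
  Ithaca to D1: 1 × €2 = €2
  Ithaca to D2: 14 × €5 = €70
  Lodi to D3: 4 × €3 = €12
  Lodi to D4: 5 × €7 = €35
Total = 30 + 549 + 2 + 70 + 12 + 35 = €698.
(Supply check: Waco ships 66; Ithaca ships 15; Lodi ships 9.)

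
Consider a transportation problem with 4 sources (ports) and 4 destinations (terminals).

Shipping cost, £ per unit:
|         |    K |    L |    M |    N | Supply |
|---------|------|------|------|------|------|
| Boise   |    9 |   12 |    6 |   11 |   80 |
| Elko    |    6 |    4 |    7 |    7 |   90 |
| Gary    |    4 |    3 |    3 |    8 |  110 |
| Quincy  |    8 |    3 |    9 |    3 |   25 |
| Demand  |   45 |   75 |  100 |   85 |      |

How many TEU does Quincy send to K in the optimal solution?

Optimal shipments:
  Boise→M: 80 TEU
  Elko→L: 30 TEU
  Elko→N: 60 TEU
  Gary→K: 45 TEU
  Gary→L: 45 TEU
  Gary→M: 20 TEU
  Quincy→N: 25 TEU
Total cost = £1470.
The route Quincy→K is not used.

0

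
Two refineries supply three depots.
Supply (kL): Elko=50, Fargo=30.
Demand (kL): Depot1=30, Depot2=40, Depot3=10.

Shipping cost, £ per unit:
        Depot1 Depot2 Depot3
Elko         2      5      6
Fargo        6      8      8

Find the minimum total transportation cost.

400

Optimal allocation:
  Elko–Depot1: 30 × £2 = £60
  Elko–Depot2: 20 × £5 = £100
  Fargo–Depot2: 20 × £8 = £160
  Fargo–Depot3: 10 × £8 = £80
Total = 60 + 100 + 160 + 80 = £400.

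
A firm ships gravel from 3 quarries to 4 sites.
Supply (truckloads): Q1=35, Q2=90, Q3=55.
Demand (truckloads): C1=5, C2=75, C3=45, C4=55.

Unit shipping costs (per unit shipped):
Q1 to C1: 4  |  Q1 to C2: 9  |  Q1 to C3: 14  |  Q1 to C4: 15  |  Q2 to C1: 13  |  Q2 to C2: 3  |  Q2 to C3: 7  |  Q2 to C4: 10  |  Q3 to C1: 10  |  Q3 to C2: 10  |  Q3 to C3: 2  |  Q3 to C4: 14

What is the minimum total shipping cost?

One minimum-cost allocation:
  Q1 to C1: 5 × 4 = 20
  Q1 to C4: 30 × 15 = 450
  Q2 to C2: 75 × 3 = 225
  Q2 to C4: 15 × 10 = 150
  Q3 to C3: 45 × 2 = 90
  Q3 to C4: 10 × 14 = 140
Total = 20 + 450 + 225 + 150 + 90 + 140 = 1075.

1075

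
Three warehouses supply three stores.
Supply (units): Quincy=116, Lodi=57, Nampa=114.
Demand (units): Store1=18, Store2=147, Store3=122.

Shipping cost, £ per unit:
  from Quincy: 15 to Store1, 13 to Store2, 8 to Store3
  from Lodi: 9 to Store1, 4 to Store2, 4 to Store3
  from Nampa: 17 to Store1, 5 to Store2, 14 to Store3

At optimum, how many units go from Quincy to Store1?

0

The minimum-cost plan:
  Quincy to Store3: 116 × £8 = £928
  Lodi to Store1: 18 × £9 = £162
  Lodi to Store2: 33 × £4 = £132
  Lodi to Store3: 6 × £4 = £24
  Nampa to Store2: 114 × £5 = £570
Total cost = £1816.
The route Quincy→Store1 is not used.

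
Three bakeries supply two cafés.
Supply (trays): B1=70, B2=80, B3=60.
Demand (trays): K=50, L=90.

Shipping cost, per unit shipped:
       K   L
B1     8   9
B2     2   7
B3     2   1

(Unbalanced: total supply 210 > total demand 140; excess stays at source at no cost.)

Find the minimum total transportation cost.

A cheapest plan:
  B2→K: 50 × 2 = 100
  B2→L: 30 × 7 = 210
  B3→L: 60 × 1 = 60
Total = 100 + 210 + 60 = 370.

370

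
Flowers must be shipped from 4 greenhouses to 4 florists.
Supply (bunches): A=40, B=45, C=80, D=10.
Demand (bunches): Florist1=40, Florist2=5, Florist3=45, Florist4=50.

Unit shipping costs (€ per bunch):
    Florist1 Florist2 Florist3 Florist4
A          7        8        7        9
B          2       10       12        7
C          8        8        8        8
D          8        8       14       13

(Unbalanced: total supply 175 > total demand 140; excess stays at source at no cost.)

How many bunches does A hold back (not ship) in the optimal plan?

An optimal plan:
  A–Florist3: 40 × €7 = €280
  B–Florist1: 40 × €2 = €80
  B–Florist4: 5 × €7 = €35
  C–Florist3: 5 × €8 = €40
  C–Florist4: 45 × €8 = €360
  D–Florist2: 5 × €8 = €40
Total cost = €835.
A ships 40 of its 40, leaving 0.

0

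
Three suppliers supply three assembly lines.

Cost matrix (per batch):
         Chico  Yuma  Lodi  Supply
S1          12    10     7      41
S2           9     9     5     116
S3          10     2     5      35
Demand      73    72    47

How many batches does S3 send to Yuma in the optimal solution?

35

The minimum-cost plan:
  S1->Yuma: 37 × 10 = 370
  S1->Lodi: 4 × 7 = 28
  S2->Chico: 73 × 9 = 657
  S2->Lodi: 43 × 5 = 215
  S3->Yuma: 35 × 2 = 70
Total cost = 1340.
So S3→Yuma carries 35 batches.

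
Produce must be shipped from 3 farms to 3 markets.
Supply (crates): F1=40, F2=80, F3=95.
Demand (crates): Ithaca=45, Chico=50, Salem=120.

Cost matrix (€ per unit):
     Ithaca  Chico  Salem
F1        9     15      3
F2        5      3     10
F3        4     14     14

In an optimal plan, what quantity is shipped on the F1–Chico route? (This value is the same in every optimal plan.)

Optimal shipments:
  F1–Salem: 40 × €3 = €120
  F2–Chico: 50 × €3 = €150
  F2–Salem: 30 × €10 = €300
  F3–Ithaca: 45 × €4 = €180
  F3–Salem: 50 × €14 = €700
Total cost = €1450.
The route F1→Chico is not used.

0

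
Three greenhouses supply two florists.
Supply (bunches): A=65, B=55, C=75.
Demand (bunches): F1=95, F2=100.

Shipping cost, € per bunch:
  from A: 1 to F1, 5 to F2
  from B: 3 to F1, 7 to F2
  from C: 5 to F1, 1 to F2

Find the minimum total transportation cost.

405

A cheapest plan:
  A->F1: 65 bunches
  B->F1: 30 bunches
  B->F2: 25 bunches
  C->F2: 75 bunches
Total cost = €405.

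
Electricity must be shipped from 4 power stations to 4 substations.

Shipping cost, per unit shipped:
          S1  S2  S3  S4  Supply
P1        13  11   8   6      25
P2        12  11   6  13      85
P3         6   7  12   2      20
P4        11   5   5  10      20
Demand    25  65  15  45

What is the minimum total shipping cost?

A cheapest plan:
  P1->S4: 25 × 6 = 150
  P2->S1: 25 × 12 = 300
  P2->S2: 45 × 11 = 495
  P2->S3: 15 × 6 = 90
  P3->S4: 20 × 2 = 40
  P4->S2: 20 × 5 = 100
Total = 150 + 300 + 495 + 90 + 40 + 100 = 1175.

1175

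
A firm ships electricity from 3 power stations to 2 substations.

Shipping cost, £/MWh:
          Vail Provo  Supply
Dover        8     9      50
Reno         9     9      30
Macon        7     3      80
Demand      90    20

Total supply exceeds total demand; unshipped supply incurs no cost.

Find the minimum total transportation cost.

An optimal shipping plan:
  Dover to Vail: 30 × £8 = £240
  Macon to Vail: 60 × £7 = £420
  Macon to Provo: 20 × £3 = £60
Total = 240 + 420 + 60 = £720.
(Supply check: Dover ships 30; Reno ships 0; Macon ships 80.)

720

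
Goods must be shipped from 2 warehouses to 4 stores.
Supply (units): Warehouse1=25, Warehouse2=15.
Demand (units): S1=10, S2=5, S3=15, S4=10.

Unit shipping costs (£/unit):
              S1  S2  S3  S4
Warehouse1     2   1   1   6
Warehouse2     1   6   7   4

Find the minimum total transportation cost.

75

Optimal allocation:
  Warehouse1–S1: 5 × £2 = £10
  Warehouse1–S2: 5 × £1 = £5
  Warehouse1–S3: 15 × £1 = £15
  Warehouse2–S1: 5 × £1 = £5
  Warehouse2–S4: 10 × £4 = £40
Total = 10 + 5 + 15 + 5 + 40 = £75.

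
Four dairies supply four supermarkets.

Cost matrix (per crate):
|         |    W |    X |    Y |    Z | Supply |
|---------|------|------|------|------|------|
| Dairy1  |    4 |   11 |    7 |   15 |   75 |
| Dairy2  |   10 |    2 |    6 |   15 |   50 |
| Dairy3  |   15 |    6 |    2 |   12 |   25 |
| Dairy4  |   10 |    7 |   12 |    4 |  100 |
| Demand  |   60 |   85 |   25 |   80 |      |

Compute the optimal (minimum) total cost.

An optimal shipping plan:
  Dairy1 to W: 60 crates
  Dairy1 to X: 15 crates
  Dairy2 to X: 50 crates
  Dairy3 to Y: 25 crates
  Dairy4 to X: 20 crates
  Dairy4 to Z: 80 crates
Total cost = 1015.
(Supply check: Dairy1 ships 75; Dairy2 ships 50; Dairy3 ships 25; Dairy4 ships 100.)

1015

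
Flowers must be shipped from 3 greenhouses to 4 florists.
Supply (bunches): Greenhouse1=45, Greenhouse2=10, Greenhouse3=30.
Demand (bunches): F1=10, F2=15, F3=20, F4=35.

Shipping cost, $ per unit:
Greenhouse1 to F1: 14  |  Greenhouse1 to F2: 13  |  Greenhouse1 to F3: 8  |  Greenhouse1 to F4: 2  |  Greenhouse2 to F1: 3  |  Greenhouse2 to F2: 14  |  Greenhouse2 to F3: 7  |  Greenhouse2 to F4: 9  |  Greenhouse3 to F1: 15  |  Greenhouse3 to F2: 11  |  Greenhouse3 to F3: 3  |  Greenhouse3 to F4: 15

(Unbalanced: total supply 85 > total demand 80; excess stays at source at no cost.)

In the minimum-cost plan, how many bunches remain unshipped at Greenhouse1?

5

An optimal plan:
  Greenhouse1→F2: 5 bunches
  Greenhouse1→F4: 35 bunches
  Greenhouse2→F1: 10 bunches
  Greenhouse3→F2: 10 bunches
  Greenhouse3→F3: 20 bunches
Total cost = $335.
Greenhouse1 ships 40 of its 45, leaving 5.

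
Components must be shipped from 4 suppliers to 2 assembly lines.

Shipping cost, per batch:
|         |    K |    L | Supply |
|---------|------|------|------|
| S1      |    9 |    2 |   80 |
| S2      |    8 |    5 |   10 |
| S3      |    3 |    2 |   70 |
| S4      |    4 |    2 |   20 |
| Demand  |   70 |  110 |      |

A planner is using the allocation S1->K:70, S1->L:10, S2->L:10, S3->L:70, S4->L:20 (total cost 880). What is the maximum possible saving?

420

Current plan cost = 70·9 + 10·2 + 10·5 + 70·2 + 20·2 = 880.
Optimal plan:
  S1–L: 80 × 2 = 160
  S2–L: 10 × 5 = 50
  S3–K: 70 × 3 = 210
  S4–L: 20 × 2 = 40
Optimal cost = 460.
Saving = 880 − 460 = 420.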